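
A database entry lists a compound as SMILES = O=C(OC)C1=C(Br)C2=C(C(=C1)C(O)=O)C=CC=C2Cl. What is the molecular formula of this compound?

Walk through each heavy atom and fill implicit hydrogens from standard valence (C 4, N 3, O 2, S 2, halogen 1):
  atom 1: O, bond orders sum to 2 (valence 2) → 0 H
  atom 2: C, bond orders sum to 4 (valence 4) → 0 H
  atom 3: O, bond orders sum to 2 (valence 2) → 0 H
  atom 4: C, bond orders sum to 1 (valence 4) → 3 H
  atom 5: C, bond orders sum to 4 (valence 4) → 0 H
  atom 6: C, bond orders sum to 4 (valence 4) → 0 H
  atom 7: Br (halogen, monovalent) → 0 H
  atom 8: C, bond orders sum to 4 (valence 4) → 0 H
  atom 9: C, bond orders sum to 4 (valence 4) → 0 H
  atom 10: C, bond orders sum to 4 (valence 4) → 0 H
  atom 11: C, bond orders sum to 3 (valence 4) → 1 H
  atom 12: C, bond orders sum to 4 (valence 4) → 0 H
  atom 13: O, bond orders sum to 1 (valence 2) → 1 H
  atom 14: O, bond orders sum to 2 (valence 2) → 0 H
  atom 15: C, bond orders sum to 3 (valence 4) → 1 H
  atom 16: C, bond orders sum to 3 (valence 4) → 1 H
  atom 17: C, bond orders sum to 3 (valence 4) → 1 H
  atom 18: C, bond orders sum to 4 (valence 4) → 0 H
  atom 19: Cl (halogen, monovalent) → 0 H
Totals → C:13, H:8, Br:1, Cl:1, O:4.
In Hill order: C13H8BrClO4.

C13H8BrClO4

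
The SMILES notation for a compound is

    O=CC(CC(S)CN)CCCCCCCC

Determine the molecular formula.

C13H27NOS

Walk through each heavy atom and fill implicit hydrogens from standard valence (C 4, N 3, O 2, S 2, halogen 1):
  atom 1: O, bond orders sum to 2 (valence 2) → 0 H
  atom 2: C, bond orders sum to 3 (valence 4) → 1 H
  atom 3: C, bond orders sum to 3 (valence 4) → 1 H
  atom 4: C, bond orders sum to 2 (valence 4) → 2 H
  atom 5: C, bond orders sum to 3 (valence 4) → 1 H
  atom 6: S, bond orders sum to 1 (valence 2) → 1 H
  atom 7: C, bond orders sum to 2 (valence 4) → 2 H
  atom 8: N, bond orders sum to 1 (valence 3) → 2 H
  atom 9: C, bond orders sum to 2 (valence 4) → 2 H
  atom 10: C, bond orders sum to 2 (valence 4) → 2 H
  atom 11: C, bond orders sum to 2 (valence 4) → 2 H
  atom 12: C, bond orders sum to 2 (valence 4) → 2 H
  atom 13: C, bond orders sum to 2 (valence 4) → 2 H
  atom 14: C, bond orders sum to 2 (valence 4) → 2 H
  atom 15: C, bond orders sum to 2 (valence 4) → 2 H
  atom 16: C, bond orders sum to 1 (valence 4) → 3 H
Totals → C:13, H:27, N:1, O:1, S:1.
In Hill order: C13H27NOS.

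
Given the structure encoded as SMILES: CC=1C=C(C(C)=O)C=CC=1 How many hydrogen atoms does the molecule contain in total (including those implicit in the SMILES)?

10

Walk through each heavy atom and fill implicit hydrogens from standard valence (C 4, N 3, O 2, S 2, halogen 1):
  atom 1: C, bond orders sum to 1 (valence 4) → 3 H
  atom 2: C, bond orders sum to 4 (valence 4) → 0 H
  atom 3: C, bond orders sum to 3 (valence 4) → 1 H
  atom 4: C, bond orders sum to 4 (valence 4) → 0 H
  atom 5: C, bond orders sum to 4 (valence 4) → 0 H
  atom 6: C, bond orders sum to 1 (valence 4) → 3 H
  atom 7: O, bond orders sum to 2 (valence 2) → 0 H
  atom 8: C, bond orders sum to 3 (valence 4) → 1 H
  atom 9: C, bond orders sum to 3 (valence 4) → 1 H
  atom 10: C, bond orders sum to 3 (valence 4) → 1 H
Total hydrogens: 10.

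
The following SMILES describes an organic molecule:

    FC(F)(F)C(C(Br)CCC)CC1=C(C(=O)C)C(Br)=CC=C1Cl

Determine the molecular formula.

Walk through each heavy atom and fill implicit hydrogens from standard valence (C 4, N 3, O 2, S 2, halogen 1):
  atom 1: F (halogen, monovalent) → 0 H
  atom 2: C, bond orders sum to 4 (valence 4) → 0 H
  atom 3: F (halogen, monovalent) → 0 H
  atom 4: F (halogen, monovalent) → 0 H
  atom 5: C, bond orders sum to 3 (valence 4) → 1 H
  atom 6: C, bond orders sum to 3 (valence 4) → 1 H
  atom 7: Br (halogen, monovalent) → 0 H
  atom 8: C, bond orders sum to 2 (valence 4) → 2 H
  atom 9: C, bond orders sum to 2 (valence 4) → 2 H
  atom 10: C, bond orders sum to 1 (valence 4) → 3 H
  atom 11: C, bond orders sum to 2 (valence 4) → 2 H
  atom 12: C, bond orders sum to 4 (valence 4) → 0 H
  atom 13: C, bond orders sum to 4 (valence 4) → 0 H
  atom 14: C, bond orders sum to 4 (valence 4) → 0 H
  atom 15: O, bond orders sum to 2 (valence 2) → 0 H
  atom 16: C, bond orders sum to 1 (valence 4) → 3 H
  atom 17: C, bond orders sum to 4 (valence 4) → 0 H
  atom 18: Br (halogen, monovalent) → 0 H
  atom 19: C, bond orders sum to 3 (valence 4) → 1 H
  atom 20: C, bond orders sum to 3 (valence 4) → 1 H
  atom 21: C, bond orders sum to 4 (valence 4) → 0 H
  atom 22: Cl (halogen, monovalent) → 0 H
Totals → C:15, H:16, Br:2, Cl:1, F:3, O:1.
In Hill order: C15H16Br2ClF3O.

C15H16Br2ClF3O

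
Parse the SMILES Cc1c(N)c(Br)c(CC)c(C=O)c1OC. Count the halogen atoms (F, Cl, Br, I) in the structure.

Halogen atoms appear at heavy-atom position 6 (1×Br).
Other groups present: 1 aldehyde, 1 ether, 1 primary amine.
Halogen count: 1.

1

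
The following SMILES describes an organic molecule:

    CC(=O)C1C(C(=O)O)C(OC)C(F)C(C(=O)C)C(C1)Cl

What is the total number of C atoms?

13

Count every carbon token in the SMILES (each C, including those in ring-closure positions and inside branches).
Carbon count: 13.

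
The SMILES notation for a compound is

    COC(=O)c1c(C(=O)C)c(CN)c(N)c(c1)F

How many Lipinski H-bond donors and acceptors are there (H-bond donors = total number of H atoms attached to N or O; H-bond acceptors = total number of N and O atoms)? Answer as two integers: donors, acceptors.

4, 5

Donors: find every N or O and count the H atoms it carries.
  atom 2 (O): bond orders sum to 2 → 0 H
  atom 4 (O): bond orders sum to 2 → 0 H
  atom 8 (O): bond orders sum to 2 → 0 H
  atom 12 (N): bond orders sum to 1 → 2 H
  atom 14 (N): bond orders sum to 1 → 2 H
Lipinski HBD = 4.
Acceptors: N atoms = 2, O atoms = 3 → HBA = 5.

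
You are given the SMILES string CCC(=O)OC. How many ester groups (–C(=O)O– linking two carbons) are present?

1

The ester motif appears at heavy-atom position 3 in the SMILES.
Ester count: 1.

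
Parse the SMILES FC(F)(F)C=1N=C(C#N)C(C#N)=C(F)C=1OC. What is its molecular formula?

Walk through each heavy atom and fill implicit hydrogens from standard valence (C 4, N 3, O 2, S 2, halogen 1):
  atom 1: F (halogen, monovalent) → 0 H
  atom 2: C, bond orders sum to 4 (valence 4) → 0 H
  atom 3: F (halogen, monovalent) → 0 H
  atom 4: F (halogen, monovalent) → 0 H
  atom 5: C, bond orders sum to 4 (valence 4) → 0 H
  atom 6: N, bond orders sum to 3 (valence 3) → 0 H
  atom 7: C, bond orders sum to 4 (valence 4) → 0 H
  atom 8: C, bond orders sum to 4 (valence 4) → 0 H
  atom 9: N, bond orders sum to 3 (valence 3) → 0 H
  atom 10: C, bond orders sum to 4 (valence 4) → 0 H
  atom 11: C, bond orders sum to 4 (valence 4) → 0 H
  atom 12: N, bond orders sum to 3 (valence 3) → 0 H
  atom 13: C, bond orders sum to 4 (valence 4) → 0 H
  atom 14: F (halogen, monovalent) → 0 H
  atom 15: C, bond orders sum to 4 (valence 4) → 0 H
  atom 16: O, bond orders sum to 2 (valence 2) → 0 H
  atom 17: C, bond orders sum to 1 (valence 4) → 3 H
Totals → C:9, H:3, F:4, N:3, O:1.
In Hill order: C9H3F4N3O.

C9H3F4N3O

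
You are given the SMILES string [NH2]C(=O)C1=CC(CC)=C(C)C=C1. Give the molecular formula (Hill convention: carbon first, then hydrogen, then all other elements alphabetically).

Walk through each heavy atom and fill implicit hydrogens from standard valence (C 4, N 3, O 2, S 2, halogen 1):
  atom 1: N with explicit H count 2
  atom 2: C, bond orders sum to 4 (valence 4) → 0 H
  atom 3: O, bond orders sum to 2 (valence 2) → 0 H
  atom 4: C, bond orders sum to 4 (valence 4) → 0 H
  atom 5: C, bond orders sum to 3 (valence 4) → 1 H
  atom 6: C, bond orders sum to 4 (valence 4) → 0 H
  atom 7: C, bond orders sum to 2 (valence 4) → 2 H
  atom 8: C, bond orders sum to 1 (valence 4) → 3 H
  atom 9: C, bond orders sum to 4 (valence 4) → 0 H
  atom 10: C, bond orders sum to 1 (valence 4) → 3 H
  atom 11: C, bond orders sum to 3 (valence 4) → 1 H
  atom 12: C, bond orders sum to 3 (valence 4) → 1 H
Totals → C:10, H:13, N:1, O:1.
In Hill order: C10H13NO.

C10H13NO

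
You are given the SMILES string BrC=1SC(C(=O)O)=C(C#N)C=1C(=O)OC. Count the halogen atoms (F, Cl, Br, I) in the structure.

Halogen atoms appear at heavy-atom position 1 (1×Br).
Other groups present: 1 carboxylic acid, 1 ester, 1 nitrile.
Halogen count: 1.

1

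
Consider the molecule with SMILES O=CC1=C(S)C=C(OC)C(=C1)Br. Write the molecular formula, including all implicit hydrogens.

C8H7BrO2S

Walk through each heavy atom and fill implicit hydrogens from standard valence (C 4, N 3, O 2, S 2, halogen 1):
  atom 1: O, bond orders sum to 2 (valence 2) → 0 H
  atom 2: C, bond orders sum to 3 (valence 4) → 1 H
  atom 3: C, bond orders sum to 4 (valence 4) → 0 H
  atom 4: C, bond orders sum to 4 (valence 4) → 0 H
  atom 5: S, bond orders sum to 1 (valence 2) → 1 H
  atom 6: C, bond orders sum to 3 (valence 4) → 1 H
  atom 7: C, bond orders sum to 4 (valence 4) → 0 H
  atom 8: O, bond orders sum to 2 (valence 2) → 0 H
  atom 9: C, bond orders sum to 1 (valence 4) → 3 H
  atom 10: C, bond orders sum to 4 (valence 4) → 0 H
  atom 11: C, bond orders sum to 3 (valence 4) → 1 H
  atom 12: Br (halogen, monovalent) → 0 H
Totals → C:8, H:7, Br:1, O:2, S:1.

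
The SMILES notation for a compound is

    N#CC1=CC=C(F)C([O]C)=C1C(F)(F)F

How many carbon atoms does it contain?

Count every carbon token in the SMILES (each C, including those in ring-closure positions and inside branches).
Carbon count: 9.

9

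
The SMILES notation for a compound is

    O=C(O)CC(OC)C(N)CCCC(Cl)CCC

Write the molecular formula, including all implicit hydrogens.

C12H24ClNO3

Walk through each heavy atom and fill implicit hydrogens from standard valence (C 4, N 3, O 2, S 2, halogen 1):
  atom 1: O, bond orders sum to 2 (valence 2) → 0 H
  atom 2: C, bond orders sum to 4 (valence 4) → 0 H
  atom 3: O, bond orders sum to 1 (valence 2) → 1 H
  atom 4: C, bond orders sum to 2 (valence 4) → 2 H
  atom 5: C, bond orders sum to 3 (valence 4) → 1 H
  atom 6: O, bond orders sum to 2 (valence 2) → 0 H
  atom 7: C, bond orders sum to 1 (valence 4) → 3 H
  atom 8: C, bond orders sum to 3 (valence 4) → 1 H
  atom 9: N, bond orders sum to 1 (valence 3) → 2 H
  atom 10: C, bond orders sum to 2 (valence 4) → 2 H
  atom 11: C, bond orders sum to 2 (valence 4) → 2 H
  atom 12: C, bond orders sum to 2 (valence 4) → 2 H
  atom 13: C, bond orders sum to 3 (valence 4) → 1 H
  atom 14: Cl (halogen, monovalent) → 0 H
  atom 15: C, bond orders sum to 2 (valence 4) → 2 H
  atom 16: C, bond orders sum to 2 (valence 4) → 2 H
  atom 17: C, bond orders sum to 1 (valence 4) → 3 H
Totals → C:12, H:24, Cl:1, N:1, O:3.
In Hill order: C12H24ClNO3.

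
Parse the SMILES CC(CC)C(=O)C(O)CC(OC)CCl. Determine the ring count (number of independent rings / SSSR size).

0

In SMILES, each pair of matching ring-closure digits denotes one ring-closing bond; the number of such bonds equals the number of independent rings.
Ring-closure bonds here: 0.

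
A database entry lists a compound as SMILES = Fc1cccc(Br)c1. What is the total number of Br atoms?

Scan the SMILES for Br atoms (remember two-letter symbols like Cl and Br are single atoms).
Bromine count: 1.

1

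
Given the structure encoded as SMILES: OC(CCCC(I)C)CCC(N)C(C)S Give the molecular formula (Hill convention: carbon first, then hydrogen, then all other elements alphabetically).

Walk through each heavy atom and fill implicit hydrogens from standard valence (C 4, N 3, O 2, S 2, halogen 1):
  atom 1: O, bond orders sum to 1 (valence 2) → 1 H
  atom 2: C, bond orders sum to 3 (valence 4) → 1 H
  atom 3: C, bond orders sum to 2 (valence 4) → 2 H
  atom 4: C, bond orders sum to 2 (valence 4) → 2 H
  atom 5: C, bond orders sum to 2 (valence 4) → 2 H
  atom 6: C, bond orders sum to 3 (valence 4) → 1 H
  atom 7: I (halogen, monovalent) → 0 H
  atom 8: C, bond orders sum to 1 (valence 4) → 3 H
  atom 9: C, bond orders sum to 2 (valence 4) → 2 H
  atom 10: C, bond orders sum to 2 (valence 4) → 2 H
  atom 11: C, bond orders sum to 3 (valence 4) → 1 H
  atom 12: N, bond orders sum to 1 (valence 3) → 2 H
  atom 13: C, bond orders sum to 3 (valence 4) → 1 H
  atom 14: C, bond orders sum to 1 (valence 4) → 3 H
  atom 15: S, bond orders sum to 1 (valence 2) → 1 H
Totals → C:11, H:24, I:1, N:1, O:1, S:1.

C11H24INOS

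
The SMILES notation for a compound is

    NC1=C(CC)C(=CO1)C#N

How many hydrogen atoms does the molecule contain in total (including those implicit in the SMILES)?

8

Walk through each heavy atom and fill implicit hydrogens from standard valence (C 4, N 3, O 2, S 2, halogen 1):
  atom 1: N, bond orders sum to 1 (valence 3) → 2 H
  atom 2: C, bond orders sum to 4 (valence 4) → 0 H
  atom 3: C, bond orders sum to 4 (valence 4) → 0 H
  atom 4: C, bond orders sum to 2 (valence 4) → 2 H
  atom 5: C, bond orders sum to 1 (valence 4) → 3 H
  atom 6: C, bond orders sum to 4 (valence 4) → 0 H
  atom 7: C, bond orders sum to 3 (valence 4) → 1 H
  atom 8: O, bond orders sum to 2 (valence 2) → 0 H
  atom 9: C, bond orders sum to 4 (valence 4) → 0 H
  atom 10: N, bond orders sum to 3 (valence 3) → 0 H
Total hydrogens: 8.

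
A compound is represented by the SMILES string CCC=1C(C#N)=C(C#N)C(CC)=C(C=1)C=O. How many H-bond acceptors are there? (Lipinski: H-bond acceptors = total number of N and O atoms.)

3

N atoms: 2; O atoms: 1.
Lipinski HBA = 2 + 1 = 3.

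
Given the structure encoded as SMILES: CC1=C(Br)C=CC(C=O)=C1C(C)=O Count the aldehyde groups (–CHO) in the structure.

The aldehyde motif appears at heavy-atom position 8 in the SMILES.
Other groups present: 1 ketone.
Aldehyde count: 1.

1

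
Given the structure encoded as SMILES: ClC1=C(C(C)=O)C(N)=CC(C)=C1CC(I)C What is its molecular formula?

Walk through each heavy atom and fill implicit hydrogens from standard valence (C 4, N 3, O 2, S 2, halogen 1):
  atom 1: Cl (halogen, monovalent) → 0 H
  atom 2: C, bond orders sum to 4 (valence 4) → 0 H
  atom 3: C, bond orders sum to 4 (valence 4) → 0 H
  atom 4: C, bond orders sum to 4 (valence 4) → 0 H
  atom 5: C, bond orders sum to 1 (valence 4) → 3 H
  atom 6: O, bond orders sum to 2 (valence 2) → 0 H
  atom 7: C, bond orders sum to 4 (valence 4) → 0 H
  atom 8: N, bond orders sum to 1 (valence 3) → 2 H
  atom 9: C, bond orders sum to 3 (valence 4) → 1 H
  atom 10: C, bond orders sum to 4 (valence 4) → 0 H
  atom 11: C, bond orders sum to 1 (valence 4) → 3 H
  atom 12: C, bond orders sum to 4 (valence 4) → 0 H
  atom 13: C, bond orders sum to 2 (valence 4) → 2 H
  atom 14: C, bond orders sum to 3 (valence 4) → 1 H
  atom 15: I (halogen, monovalent) → 0 H
  atom 16: C, bond orders sum to 1 (valence 4) → 3 H
Totals → C:12, H:15, Cl:1, I:1, N:1, O:1.

C12H15ClINO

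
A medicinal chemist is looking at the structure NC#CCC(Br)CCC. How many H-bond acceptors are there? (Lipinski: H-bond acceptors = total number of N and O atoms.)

N atoms: 1; O atoms: 0.
Lipinski HBA = 1 + 0 = 1.

1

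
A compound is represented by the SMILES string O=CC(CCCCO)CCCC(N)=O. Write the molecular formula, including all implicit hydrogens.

Walk through each heavy atom and fill implicit hydrogens from standard valence (C 4, N 3, O 2, S 2, halogen 1):
  atom 1: O, bond orders sum to 2 (valence 2) → 0 H
  atom 2: C, bond orders sum to 3 (valence 4) → 1 H
  atom 3: C, bond orders sum to 3 (valence 4) → 1 H
  atom 4: C, bond orders sum to 2 (valence 4) → 2 H
  atom 5: C, bond orders sum to 2 (valence 4) → 2 H
  atom 6: C, bond orders sum to 2 (valence 4) → 2 H
  atom 7: C, bond orders sum to 2 (valence 4) → 2 H
  atom 8: O, bond orders sum to 1 (valence 2) → 1 H
  atom 9: C, bond orders sum to 2 (valence 4) → 2 H
  atom 10: C, bond orders sum to 2 (valence 4) → 2 H
  atom 11: C, bond orders sum to 2 (valence 4) → 2 H
  atom 12: C, bond orders sum to 4 (valence 4) → 0 H
  atom 13: N, bond orders sum to 1 (valence 3) → 2 H
  atom 14: O, bond orders sum to 2 (valence 2) → 0 H
Totals → C:10, H:19, N:1, O:3.

C10H19NO3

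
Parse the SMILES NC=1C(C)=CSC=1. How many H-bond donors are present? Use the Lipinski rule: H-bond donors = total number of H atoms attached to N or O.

2

Donors: find every N or O and count the H atoms it carries.
  atom 1 (N): bond orders sum to 1 → 2 H
Lipinski HBD = 2.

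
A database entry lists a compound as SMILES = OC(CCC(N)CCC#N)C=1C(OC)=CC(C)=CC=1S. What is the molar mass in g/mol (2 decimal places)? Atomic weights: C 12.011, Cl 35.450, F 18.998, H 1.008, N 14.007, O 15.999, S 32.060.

First, the molecular formula is C15H22N2O2S (counting implicit H from valence).
  C: 15 × 12.011 = 180.165
  H: 22 × 1.008 = 22.176
  N: 2 × 14.007 = 28.014
  O: 2 × 15.999 = 31.998
  S: 1 × 32.060 = 32.060
Sum: 15×12.011 + 22×1.008 + 2×14.007 + 2×15.999 + 1×32.060 = 294.413 → 294.41 g/mol.

294.41 g/mol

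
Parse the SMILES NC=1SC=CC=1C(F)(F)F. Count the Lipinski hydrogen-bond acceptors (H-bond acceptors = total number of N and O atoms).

N atoms: 1; O atoms: 0.
Lipinski HBA = 1 + 0 = 1.

1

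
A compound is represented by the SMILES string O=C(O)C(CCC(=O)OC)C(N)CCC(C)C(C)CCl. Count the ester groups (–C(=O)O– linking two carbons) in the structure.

The ester motif appears at heavy-atom position 7 in the SMILES.
Other groups present: 1 carboxylic acid, 1 primary amine.
Ester count: 1.

1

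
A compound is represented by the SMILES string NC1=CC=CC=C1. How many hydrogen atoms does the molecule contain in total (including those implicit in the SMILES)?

Walk through each heavy atom and fill implicit hydrogens from standard valence (C 4, N 3, O 2, S 2, halogen 1):
  atom 1: N, bond orders sum to 1 (valence 3) → 2 H
  atom 2: C, bond orders sum to 4 (valence 4) → 0 H
  atom 3: C, bond orders sum to 3 (valence 4) → 1 H
  atom 4: C, bond orders sum to 3 (valence 4) → 1 H
  atom 5: C, bond orders sum to 3 (valence 4) → 1 H
  atom 6: C, bond orders sum to 3 (valence 4) → 1 H
  atom 7: C, bond orders sum to 3 (valence 4) → 1 H
Total hydrogens: 7.

7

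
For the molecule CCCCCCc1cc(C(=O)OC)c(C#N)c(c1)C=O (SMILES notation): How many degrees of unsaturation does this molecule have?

Molecular formula: C16H19NO3.
DoU = (2C + 2 + N − H − X) / 2, where X is the halogen count and O/S are ignored.
    = (2·16 + 2 + 1 − 19 − 0) / 2 = 16 / 2 = 8.

8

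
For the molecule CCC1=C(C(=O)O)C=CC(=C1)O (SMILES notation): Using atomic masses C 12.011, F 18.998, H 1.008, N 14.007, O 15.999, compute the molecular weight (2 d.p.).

First, the molecular formula is C9H10O3 (counting implicit H from valence).
  C: 9 × 12.011 = 108.099
  H: 10 × 1.008 = 10.080
  O: 3 × 15.999 = 47.997
Sum: 9×12.011 + 10×1.008 + 3×15.999 = 166.176 → 166.18 g/mol.

166.18 g/mol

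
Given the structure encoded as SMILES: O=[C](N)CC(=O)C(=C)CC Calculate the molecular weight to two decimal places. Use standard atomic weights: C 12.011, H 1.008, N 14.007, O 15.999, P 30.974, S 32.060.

141.17 g/mol

First, the molecular formula is C7H11NO2 (counting implicit H from valence).
  C: 7 × 12.011 = 84.077
  H: 11 × 1.008 = 11.088
  N: 1 × 14.007 = 14.007
  O: 2 × 15.999 = 31.998
Sum: 7×12.011 + 11×1.008 + 1×14.007 + 2×15.999 = 141.170 → 141.17 g/mol.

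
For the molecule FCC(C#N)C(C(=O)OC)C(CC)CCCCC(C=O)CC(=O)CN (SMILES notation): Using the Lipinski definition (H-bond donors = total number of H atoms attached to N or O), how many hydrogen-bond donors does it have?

2

Donors: find every N or O and count the H atoms it carries.
  atom 5 (N): bond orders sum to 3 → 0 H
  atom 8 (O): bond orders sum to 2 → 0 H
  atom 9 (O): bond orders sum to 2 → 0 H
  atom 20 (O): bond orders sum to 2 → 0 H
  atom 23 (O): bond orders sum to 2 → 0 H
  atom 25 (N): bond orders sum to 1 → 2 H
Lipinski HBD = 2.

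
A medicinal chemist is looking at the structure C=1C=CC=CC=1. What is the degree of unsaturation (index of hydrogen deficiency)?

4

Degree of unsaturation = (number of rings) + (number of π bonds).
Ring closures in the SMILES: 1.
π bonds: 3 double bonds (each 1 DoU) → 3 DoU from unsaturation.
Total DoU = 1 + 3 = 4.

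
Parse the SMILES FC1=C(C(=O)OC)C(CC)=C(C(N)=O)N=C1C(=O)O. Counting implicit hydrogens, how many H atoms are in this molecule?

Walk through each heavy atom and fill implicit hydrogens from standard valence (C 4, N 3, O 2, S 2, halogen 1):
  atom 1: F (halogen, monovalent) → 0 H
  atom 2: C, bond orders sum to 4 (valence 4) → 0 H
  atom 3: C, bond orders sum to 4 (valence 4) → 0 H
  atom 4: C, bond orders sum to 4 (valence 4) → 0 H
  atom 5: O, bond orders sum to 2 (valence 2) → 0 H
  atom 6: O, bond orders sum to 2 (valence 2) → 0 H
  atom 7: C, bond orders sum to 1 (valence 4) → 3 H
  atom 8: C, bond orders sum to 4 (valence 4) → 0 H
  atom 9: C, bond orders sum to 2 (valence 4) → 2 H
  atom 10: C, bond orders sum to 1 (valence 4) → 3 H
  atom 11: C, bond orders sum to 4 (valence 4) → 0 H
  atom 12: C, bond orders sum to 4 (valence 4) → 0 H
  atom 13: N, bond orders sum to 1 (valence 3) → 2 H
  atom 14: O, bond orders sum to 2 (valence 2) → 0 H
  atom 15: N, bond orders sum to 3 (valence 3) → 0 H
  atom 16: C, bond orders sum to 4 (valence 4) → 0 H
  atom 17: C, bond orders sum to 4 (valence 4) → 0 H
  atom 18: O, bond orders sum to 2 (valence 2) → 0 H
  atom 19: O, bond orders sum to 1 (valence 2) → 1 H
Total hydrogens: 11.

11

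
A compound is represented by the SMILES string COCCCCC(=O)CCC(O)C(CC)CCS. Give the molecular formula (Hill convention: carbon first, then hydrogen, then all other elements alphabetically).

Walk through each heavy atom and fill implicit hydrogens from standard valence (C 4, N 3, O 2, S 2, halogen 1):
  atom 1: C, bond orders sum to 1 (valence 4) → 3 H
  atom 2: O, bond orders sum to 2 (valence 2) → 0 H
  atom 3: C, bond orders sum to 2 (valence 4) → 2 H
  atom 4: C, bond orders sum to 2 (valence 4) → 2 H
  atom 5: C, bond orders sum to 2 (valence 4) → 2 H
  atom 6: C, bond orders sum to 2 (valence 4) → 2 H
  atom 7: C, bond orders sum to 4 (valence 4) → 0 H
  atom 8: O, bond orders sum to 2 (valence 2) → 0 H
  atom 9: C, bond orders sum to 2 (valence 4) → 2 H
  atom 10: C, bond orders sum to 2 (valence 4) → 2 H
  atom 11: C, bond orders sum to 3 (valence 4) → 1 H
  atom 12: O, bond orders sum to 1 (valence 2) → 1 H
  atom 13: C, bond orders sum to 3 (valence 4) → 1 H
  atom 14: C, bond orders sum to 2 (valence 4) → 2 H
  atom 15: C, bond orders sum to 1 (valence 4) → 3 H
  atom 16: C, bond orders sum to 2 (valence 4) → 2 H
  atom 17: C, bond orders sum to 2 (valence 4) → 2 H
  atom 18: S, bond orders sum to 1 (valence 2) → 1 H
Totals → C:14, H:28, O:3, S:1.
In Hill order: C14H28O3S.

C14H28O3S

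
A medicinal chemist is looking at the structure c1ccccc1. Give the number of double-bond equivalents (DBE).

4

Molecular formula: C6H6.
DoU = (2C + 2 + N − H − X) / 2, where X is the halogen count and O/S are ignored.
    = (2·6 + 2 + 0 − 6 − 0) / 2 = 8 / 2 = 4.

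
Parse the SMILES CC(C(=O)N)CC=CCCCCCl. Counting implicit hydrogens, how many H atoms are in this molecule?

Walk through each heavy atom and fill implicit hydrogens from standard valence (C 4, N 3, O 2, S 2, halogen 1):
  atom 1: C, bond orders sum to 1 (valence 4) → 3 H
  atom 2: C, bond orders sum to 3 (valence 4) → 1 H
  atom 3: C, bond orders sum to 4 (valence 4) → 0 H
  atom 4: O, bond orders sum to 2 (valence 2) → 0 H
  atom 5: N, bond orders sum to 1 (valence 3) → 2 H
  atom 6: C, bond orders sum to 2 (valence 4) → 2 H
  atom 7: C, bond orders sum to 3 (valence 4) → 1 H
  atom 8: C, bond orders sum to 3 (valence 4) → 1 H
  atom 9: C, bond orders sum to 2 (valence 4) → 2 H
  atom 10: C, bond orders sum to 2 (valence 4) → 2 H
  atom 11: C, bond orders sum to 2 (valence 4) → 2 H
  atom 12: C, bond orders sum to 2 (valence 4) → 2 H
  atom 13: Cl (halogen, monovalent) → 0 H
Total hydrogens: 18.

18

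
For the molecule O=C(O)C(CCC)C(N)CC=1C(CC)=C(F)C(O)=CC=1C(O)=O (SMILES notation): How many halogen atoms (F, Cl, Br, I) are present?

1

Halogen atoms appear at heavy-atom position 16 (1×F).
Other groups present: 2 carboxylic acid, 1 hydroxyl, 1 primary amine.
Halogen count: 1.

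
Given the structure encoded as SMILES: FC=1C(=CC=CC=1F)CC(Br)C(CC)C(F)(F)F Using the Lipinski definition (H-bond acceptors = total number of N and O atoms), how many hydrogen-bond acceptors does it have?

0

N atoms: 0; O atoms: 0.
Lipinski HBA = 0 + 0 = 0.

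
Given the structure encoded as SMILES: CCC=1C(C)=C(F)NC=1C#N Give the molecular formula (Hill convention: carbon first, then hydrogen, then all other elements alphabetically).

C8H9FN2

Walk through each heavy atom and fill implicit hydrogens from standard valence (C 4, N 3, O 2, S 2, halogen 1):
  atom 1: C, bond orders sum to 1 (valence 4) → 3 H
  atom 2: C, bond orders sum to 2 (valence 4) → 2 H
  atom 3: C, bond orders sum to 4 (valence 4) → 0 H
  atom 4: C, bond orders sum to 4 (valence 4) → 0 H
  atom 5: C, bond orders sum to 1 (valence 4) → 3 H
  atom 6: C, bond orders sum to 4 (valence 4) → 0 H
  atom 7: F (halogen, monovalent) → 0 H
  atom 8: N, bond orders sum to 2 (valence 3) → 1 H
  atom 9: C, bond orders sum to 4 (valence 4) → 0 H
  atom 10: C, bond orders sum to 4 (valence 4) → 0 H
  atom 11: N, bond orders sum to 3 (valence 3) → 0 H
Totals → C:8, H:9, F:1, N:2.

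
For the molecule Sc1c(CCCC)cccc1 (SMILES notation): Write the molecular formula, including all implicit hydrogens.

C10H14S

Walk through each heavy atom and fill implicit hydrogens from standard valence (C 4, N 3, O 2, S 2, halogen 1); for lowercase aromatic atoms, an aromatic c carries 1 H when it has two neighbours and 0 H with three, and aromatic n carries 0 H:
  atom 1: S, bond orders sum to 1 (valence 2) → 1 H
  atom 2: aromatic c, 3 neighbours → 0 H
  atom 3: aromatic c, 3 neighbours → 0 H
  atom 4: C, bond orders sum to 2 (valence 4) → 2 H
  atom 5: C, bond orders sum to 2 (valence 4) → 2 H
  atom 6: C, bond orders sum to 2 (valence 4) → 2 H
  atom 7: C, bond orders sum to 1 (valence 4) → 3 H
  atom 8: aromatic c, 2 neighbours → 1 H
  atom 9: aromatic c, 2 neighbours → 1 H
  atom 10: aromatic c, 2 neighbours → 1 H
  atom 11: aromatic c, 2 neighbours → 1 H
Totals → C:10, H:14, S:1.
In Hill order: C10H14S.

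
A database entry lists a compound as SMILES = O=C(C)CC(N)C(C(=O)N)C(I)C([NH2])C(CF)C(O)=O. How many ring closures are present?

In SMILES, each pair of matching ring-closure digits denotes one ring-closing bond; the number of such bonds equals the number of independent rings.
Ring-closure bonds here: 0.

0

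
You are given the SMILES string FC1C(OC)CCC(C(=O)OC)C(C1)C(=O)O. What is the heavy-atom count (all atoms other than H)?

Every atom symbol written in the SMILES (organic subset) is one heavy atom; implicit H are not written.
Heavy atoms by element → C:11, F:1, O:5.
Total: 17.

17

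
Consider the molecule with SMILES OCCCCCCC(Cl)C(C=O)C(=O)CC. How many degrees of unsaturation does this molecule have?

Degree of unsaturation = (number of rings) + (number of π bonds).
Ring closures in the SMILES: 0.
π bonds: 2 double bonds (each 1 DoU) → 2 DoU from unsaturation.
Total DoU = 0 + 2 = 2.

2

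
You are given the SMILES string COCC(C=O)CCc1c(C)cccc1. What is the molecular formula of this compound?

C13H18O2

Walk through each heavy atom and fill implicit hydrogens from standard valence (C 4, N 3, O 2, S 2, halogen 1); for lowercase aromatic atoms, an aromatic c carries 1 H when it has two neighbours and 0 H with three, and aromatic n carries 0 H:
  atom 1: C, bond orders sum to 1 (valence 4) → 3 H
  atom 2: O, bond orders sum to 2 (valence 2) → 0 H
  atom 3: C, bond orders sum to 2 (valence 4) → 2 H
  atom 4: C, bond orders sum to 3 (valence 4) → 1 H
  atom 5: C, bond orders sum to 3 (valence 4) → 1 H
  atom 6: O, bond orders sum to 2 (valence 2) → 0 H
  atom 7: C, bond orders sum to 2 (valence 4) → 2 H
  atom 8: C, bond orders sum to 2 (valence 4) → 2 H
  atom 9: aromatic c, 3 neighbours → 0 H
  atom 10: aromatic c, 3 neighbours → 0 H
  atom 11: C, bond orders sum to 1 (valence 4) → 3 H
  atom 12: aromatic c, 2 neighbours → 1 H
  atom 13: aromatic c, 2 neighbours → 1 H
  atom 14: aromatic c, 2 neighbours → 1 H
  atom 15: aromatic c, 2 neighbours → 1 H
Totals → C:13, H:18, O:2.
In Hill order: C13H18O2.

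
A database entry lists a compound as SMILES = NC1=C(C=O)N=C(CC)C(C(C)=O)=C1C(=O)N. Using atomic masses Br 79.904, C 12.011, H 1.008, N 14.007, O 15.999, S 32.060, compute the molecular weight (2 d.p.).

235.24 g/mol

First, the molecular formula is C11H13N3O3 (counting implicit H from valence).
  C: 11 × 12.011 = 132.121
  H: 13 × 1.008 = 13.104
  N: 3 × 14.007 = 42.021
  O: 3 × 15.999 = 47.997
Sum: 11×12.011 + 13×1.008 + 3×14.007 + 3×15.999 = 235.243 → 235.24 g/mol.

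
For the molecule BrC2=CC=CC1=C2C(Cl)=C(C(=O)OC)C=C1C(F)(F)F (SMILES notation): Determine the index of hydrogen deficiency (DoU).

Degree of unsaturation = (number of rings) + (number of π bonds).
Ring closures in the SMILES: 2.
π bonds: 6 double bonds (each 1 DoU) → 6 DoU from unsaturation.
Total DoU = 2 + 6 = 8.

8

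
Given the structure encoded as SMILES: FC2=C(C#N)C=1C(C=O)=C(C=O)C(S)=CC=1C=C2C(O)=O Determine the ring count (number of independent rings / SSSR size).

2

In SMILES, each pair of matching ring-closure digits denotes one ring-closing bond; the number of such bonds equals the number of independent rings.
Ring-closure bonds here: 2.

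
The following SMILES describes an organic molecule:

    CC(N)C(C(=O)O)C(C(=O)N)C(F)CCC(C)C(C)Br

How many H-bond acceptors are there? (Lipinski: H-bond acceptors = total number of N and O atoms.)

5

N atoms: 2; O atoms: 3.
Lipinski HBA = 2 + 3 = 5.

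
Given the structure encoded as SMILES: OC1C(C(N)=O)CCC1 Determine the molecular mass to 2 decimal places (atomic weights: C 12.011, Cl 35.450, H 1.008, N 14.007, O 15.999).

First, the molecular formula is C6H11NO2 (counting implicit H from valence).
  C: 6 × 12.011 = 72.066
  H: 11 × 1.008 = 11.088
  N: 1 × 14.007 = 14.007
  O: 2 × 15.999 = 31.998
Sum: 6×12.011 + 11×1.008 + 1×14.007 + 2×15.999 = 129.159 → 129.16 g/mol.

129.16 g/mol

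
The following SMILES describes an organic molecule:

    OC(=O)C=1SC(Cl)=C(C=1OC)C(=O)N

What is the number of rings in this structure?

1

In SMILES, each pair of matching ring-closure digits denotes one ring-closing bond; the number of such bonds equals the number of independent rings.
Ring-closure bonds here: 1.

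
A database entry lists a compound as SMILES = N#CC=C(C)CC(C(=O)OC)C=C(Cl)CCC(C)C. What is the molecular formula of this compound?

Walk through each heavy atom and fill implicit hydrogens from standard valence (C 4, N 3, O 2, S 2, halogen 1):
  atom 1: N, bond orders sum to 3 (valence 3) → 0 H
  atom 2: C, bond orders sum to 4 (valence 4) → 0 H
  atom 3: C, bond orders sum to 3 (valence 4) → 1 H
  atom 4: C, bond orders sum to 4 (valence 4) → 0 H
  atom 5: C, bond orders sum to 1 (valence 4) → 3 H
  atom 6: C, bond orders sum to 2 (valence 4) → 2 H
  atom 7: C, bond orders sum to 3 (valence 4) → 1 H
  atom 8: C, bond orders sum to 4 (valence 4) → 0 H
  atom 9: O, bond orders sum to 2 (valence 2) → 0 H
  atom 10: O, bond orders sum to 2 (valence 2) → 0 H
  atom 11: C, bond orders sum to 1 (valence 4) → 3 H
  atom 12: C, bond orders sum to 3 (valence 4) → 1 H
  atom 13: C, bond orders sum to 4 (valence 4) → 0 H
  atom 14: Cl (halogen, monovalent) → 0 H
  atom 15: C, bond orders sum to 2 (valence 4) → 2 H
  atom 16: C, bond orders sum to 2 (valence 4) → 2 H
  atom 17: C, bond orders sum to 3 (valence 4) → 1 H
  atom 18: C, bond orders sum to 1 (valence 4) → 3 H
  atom 19: C, bond orders sum to 1 (valence 4) → 3 H
Totals → C:15, H:22, Cl:1, N:1, O:2.
In Hill order: C15H22ClNO2.

C15H22ClNO2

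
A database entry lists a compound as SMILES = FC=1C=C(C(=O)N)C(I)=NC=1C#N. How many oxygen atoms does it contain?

Scan the SMILES for O atoms (remember two-letter symbols like Cl and Br are single atoms).
Oxygen count: 1.

1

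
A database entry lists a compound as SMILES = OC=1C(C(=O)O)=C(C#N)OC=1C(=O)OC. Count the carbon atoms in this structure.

Count every carbon token in the SMILES (each C, including those in ring-closure positions and inside branches).
Carbon count: 8.

8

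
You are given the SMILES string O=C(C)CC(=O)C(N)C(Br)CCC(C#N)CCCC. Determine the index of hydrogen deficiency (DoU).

4

Degree of unsaturation = (number of rings) + (number of π bonds).
Ring closures in the SMILES: 0.
π bonds: 2 double bonds (each 1 DoU), 1 triple bond (each 2 DoU) → 4 DoU from unsaturation.
Total DoU = 0 + 4 = 4.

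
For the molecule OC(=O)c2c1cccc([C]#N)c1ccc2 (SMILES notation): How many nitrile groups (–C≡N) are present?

The nitrile motif appears at heavy-atom position 10 in the SMILES.
Other groups present: 1 carboxylic acid.
Nitrile count: 1.

1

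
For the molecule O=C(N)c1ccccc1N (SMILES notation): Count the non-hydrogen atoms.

Every atom symbol written in the SMILES (organic subset) is one heavy atom; implicit H are not written.
Heavy atoms by element → C:7, N:2, O:1.
Total: 10.

10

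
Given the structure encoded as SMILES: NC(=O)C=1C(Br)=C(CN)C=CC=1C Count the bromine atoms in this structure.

1

Scan the SMILES for Br atoms (remember two-letter symbols like Cl and Br are single atoms).
Bromine count: 1.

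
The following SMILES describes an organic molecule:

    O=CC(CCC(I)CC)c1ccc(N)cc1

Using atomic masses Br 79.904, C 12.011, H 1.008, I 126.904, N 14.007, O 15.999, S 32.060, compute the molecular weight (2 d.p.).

First, the molecular formula is C13H18INO (counting implicit H from valence).
  C: 13 × 12.011 = 156.143
  H: 18 × 1.008 = 18.144
  I: 1 × 126.904 = 126.904
  N: 1 × 14.007 = 14.007
  O: 1 × 15.999 = 15.999
Sum: 13×12.011 + 18×1.008 + 1×126.904 + 1×14.007 + 1×15.999 = 331.197 → 331.20 g/mol.

331.20 g/mol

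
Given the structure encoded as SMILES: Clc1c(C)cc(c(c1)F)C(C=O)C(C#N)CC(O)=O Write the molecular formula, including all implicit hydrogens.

Walk through each heavy atom and fill implicit hydrogens from standard valence (C 4, N 3, O 2, S 2, halogen 1); for lowercase aromatic atoms, an aromatic c carries 1 H when it has two neighbours and 0 H with three, and aromatic n carries 0 H:
  atom 1: Cl (halogen, monovalent) → 0 H
  atom 2: aromatic c, 3 neighbours → 0 H
  atom 3: aromatic c, 3 neighbours → 0 H
  atom 4: C, bond orders sum to 1 (valence 4) → 3 H
  atom 5: aromatic c, 2 neighbours → 1 H
  atom 6: aromatic c, 3 neighbours → 0 H
  atom 7: aromatic c, 3 neighbours → 0 H
  atom 8: aromatic c, 2 neighbours → 1 H
  atom 9: F (halogen, monovalent) → 0 H
  atom 10: C, bond orders sum to 3 (valence 4) → 1 H
  atom 11: C, bond orders sum to 3 (valence 4) → 1 H
  atom 12: O, bond orders sum to 2 (valence 2) → 0 H
  atom 13: C, bond orders sum to 3 (valence 4) → 1 H
  atom 14: C, bond orders sum to 4 (valence 4) → 0 H
  atom 15: N, bond orders sum to 3 (valence 3) → 0 H
  atom 16: C, bond orders sum to 2 (valence 4) → 2 H
  atom 17: C, bond orders sum to 4 (valence 4) → 0 H
  atom 18: O, bond orders sum to 1 (valence 2) → 1 H
  atom 19: O, bond orders sum to 2 (valence 2) → 0 H
Totals → C:13, H:11, Cl:1, F:1, N:1, O:3.

C13H11ClFNO3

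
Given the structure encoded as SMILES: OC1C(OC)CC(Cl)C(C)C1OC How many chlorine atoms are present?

Scan the SMILES for Cl atoms (remember two-letter symbols like Cl and Br are single atoms).
Chlorine count: 1.

1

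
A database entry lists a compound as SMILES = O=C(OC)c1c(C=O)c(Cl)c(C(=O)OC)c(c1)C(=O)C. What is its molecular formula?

Walk through each heavy atom and fill implicit hydrogens from standard valence (C 4, N 3, O 2, S 2, halogen 1); for lowercase aromatic atoms, an aromatic c carries 1 H when it has two neighbours and 0 H with three, and aromatic n carries 0 H:
  atom 1: O, bond orders sum to 2 (valence 2) → 0 H
  atom 2: C, bond orders sum to 4 (valence 4) → 0 H
  atom 3: O, bond orders sum to 2 (valence 2) → 0 H
  atom 4: C, bond orders sum to 1 (valence 4) → 3 H
  atom 5: aromatic c, 3 neighbours → 0 H
  atom 6: aromatic c, 3 neighbours → 0 H
  atom 7: C, bond orders sum to 3 (valence 4) → 1 H
  atom 8: O, bond orders sum to 2 (valence 2) → 0 H
  atom 9: aromatic c, 3 neighbours → 0 H
  atom 10: Cl (halogen, monovalent) → 0 H
  atom 11: aromatic c, 3 neighbours → 0 H
  atom 12: C, bond orders sum to 4 (valence 4) → 0 H
  atom 13: O, bond orders sum to 2 (valence 2) → 0 H
  atom 14: O, bond orders sum to 2 (valence 2) → 0 H
  atom 15: C, bond orders sum to 1 (valence 4) → 3 H
  atom 16: aromatic c, 3 neighbours → 0 H
  atom 17: aromatic c, 2 neighbours → 1 H
  atom 18: C, bond orders sum to 4 (valence 4) → 0 H
  atom 19: O, bond orders sum to 2 (valence 2) → 0 H
  atom 20: C, bond orders sum to 1 (valence 4) → 3 H
Totals → C:13, H:11, Cl:1, O:6.
In Hill order: C13H11ClO6.

C13H11ClO6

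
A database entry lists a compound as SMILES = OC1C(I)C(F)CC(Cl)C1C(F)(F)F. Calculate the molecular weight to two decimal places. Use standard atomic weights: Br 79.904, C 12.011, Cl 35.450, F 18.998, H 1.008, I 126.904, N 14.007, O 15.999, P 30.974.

346.49 g/mol

First, the molecular formula is C7H8ClF4IO (counting implicit H from valence).
  C: 7 × 12.011 = 84.077
  Cl: 1 × 35.450 = 35.450
  F: 4 × 18.998 = 75.992
  H: 8 × 1.008 = 8.064
  I: 1 × 126.904 = 126.904
  O: 1 × 15.999 = 15.999
Sum: 7×12.011 + 1×35.450 + 4×18.998 + 8×1.008 + 1×126.904 + 1×15.999 = 346.486 → 346.49 g/mol.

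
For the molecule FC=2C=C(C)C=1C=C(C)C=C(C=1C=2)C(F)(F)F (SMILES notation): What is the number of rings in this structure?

In SMILES, each pair of matching ring-closure digits denotes one ring-closing bond; the number of such bonds equals the number of independent rings.
Ring-closure bonds here: 2.

2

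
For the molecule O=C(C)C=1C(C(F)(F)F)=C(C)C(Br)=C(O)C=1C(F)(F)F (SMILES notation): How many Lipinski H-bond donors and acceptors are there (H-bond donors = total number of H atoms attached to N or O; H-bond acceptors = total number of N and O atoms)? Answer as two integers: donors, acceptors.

Donors: find every N or O and count the H atoms it carries.
  atom 1 (O): bond orders sum to 2 → 0 H
  atom 15 (O): bond orders sum to 1 → 1 H
Lipinski HBD = 1.
Acceptors: N atoms = 0, O atoms = 2 → HBA = 2.

1, 2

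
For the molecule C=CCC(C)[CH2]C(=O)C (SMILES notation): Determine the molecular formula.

C8H14O

Walk through each heavy atom and fill implicit hydrogens from standard valence (C 4, N 3, O 2, S 2, halogen 1):
  atom 1: C, bond orders sum to 2 (valence 4) → 2 H
  atom 2: C, bond orders sum to 3 (valence 4) → 1 H
  atom 3: C, bond orders sum to 2 (valence 4) → 2 H
  atom 4: C, bond orders sum to 3 (valence 4) → 1 H
  atom 5: C, bond orders sum to 1 (valence 4) → 3 H
  atom 6: C with explicit H count 2
  atom 7: C, bond orders sum to 4 (valence 4) → 0 H
  atom 8: O, bond orders sum to 2 (valence 2) → 0 H
  atom 9: C, bond orders sum to 1 (valence 4) → 3 H
Totals → C:8, H:14, O:1.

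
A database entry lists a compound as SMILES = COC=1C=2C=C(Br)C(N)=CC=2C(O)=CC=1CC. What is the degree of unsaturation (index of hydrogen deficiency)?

7

Degree of unsaturation = (number of rings) + (number of π bonds).
Ring closures in the SMILES: 2.
π bonds: 5 double bonds (each 1 DoU) → 5 DoU from unsaturation.
Total DoU = 2 + 5 = 7.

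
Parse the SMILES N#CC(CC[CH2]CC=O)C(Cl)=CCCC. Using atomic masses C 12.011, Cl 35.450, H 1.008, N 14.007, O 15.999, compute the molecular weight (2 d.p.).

First, the molecular formula is C12H18ClNO (counting implicit H from valence).
  C: 12 × 12.011 = 144.132
  Cl: 1 × 35.450 = 35.450
  H: 18 × 1.008 = 18.144
  N: 1 × 14.007 = 14.007
  O: 1 × 15.999 = 15.999
Sum: 12×12.011 + 1×35.450 + 18×1.008 + 1×14.007 + 1×15.999 = 227.732 → 227.73 g/mol.

227.73 g/mol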